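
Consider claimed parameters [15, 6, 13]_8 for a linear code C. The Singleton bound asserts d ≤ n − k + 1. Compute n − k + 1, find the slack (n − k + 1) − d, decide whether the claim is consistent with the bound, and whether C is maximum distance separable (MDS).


Singleton RHS = n − k + 1 = 10, slack = -3, bound violated (no such code; not MDS).

Singleton bound: d ≤ n − k + 1.
Here n = 15, k = 6, so n − k + 1 = 10.
Given d = 13, check d ≤ 10: NO.
Slack = (n − k + 1) − d = -3.
The slack is negative: d = 13 exceeds n − k + 1 = 10 by 3, so the Singleton bound is violated and no linear [15, 6, 13]_8 code can exist. In particular it is not MDS (MDS requires d = n − k + 1 exactly).
Description: the claimed parameters are [15, 6, 13]_8; such a code would be impossible (violates the Singleton bound).


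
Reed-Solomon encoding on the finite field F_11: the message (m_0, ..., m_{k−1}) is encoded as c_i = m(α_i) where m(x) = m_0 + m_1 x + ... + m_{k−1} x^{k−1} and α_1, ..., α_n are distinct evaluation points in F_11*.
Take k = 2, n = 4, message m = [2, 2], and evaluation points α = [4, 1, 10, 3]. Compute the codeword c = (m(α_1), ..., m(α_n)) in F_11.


c = [10, 4, 0, 8]

Message polynomial: m(x) = 2 + 2·x (mod 11).
For each evaluation point α_i, compute m(α_i) mod 11:
  α_1 = 4: Horner steps 2 → 10, so m(4) = 10.
  α_2 = 1: Horner steps 2 → 4, so m(1) = 4.
  α_3 = 10: Horner steps 2 → 0, so m(10) = 0.
  α_4 = 3: Horner steps 2 → 8, so m(3) = 8.
Codeword c = [10, 4, 0, 8] ∈ F_11^4.


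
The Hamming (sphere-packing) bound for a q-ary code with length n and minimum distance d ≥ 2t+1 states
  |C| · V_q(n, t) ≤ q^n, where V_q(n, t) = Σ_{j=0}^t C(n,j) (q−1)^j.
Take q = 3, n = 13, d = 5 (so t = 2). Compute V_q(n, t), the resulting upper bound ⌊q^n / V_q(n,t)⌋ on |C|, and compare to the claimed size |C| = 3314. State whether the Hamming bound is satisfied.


V_q(n, t) = 339, q^n = 1594323, Hamming bound = 4703, |C| = 3314 ≤ bound (satisfied).

Step 1: Compute V_q(n, t) = Σ_{j=0}^2 C(n, j) (q−1)^j.
  j = 0: C(13,0)·(2)^0 = 1·1 = 1.
  j = 1: C(13,1)·(2)^1 = 13·2 = 26.
  j = 2: C(13,2)·(2)^2 = 78·4 = 312.
  V_q(n, t) = 1 + 26 + 312 = 339.
Step 2: q^n = 3^13 = 1594323.
Step 3: Hamming bound ⌊q^n / V_q(n,t)⌋ = ⌊1594323/339⌋ = 4703.
Step 4: Compare |C| = 3314 to 4703: satisfied.
The claimed |C| lies below the Hamming bound.


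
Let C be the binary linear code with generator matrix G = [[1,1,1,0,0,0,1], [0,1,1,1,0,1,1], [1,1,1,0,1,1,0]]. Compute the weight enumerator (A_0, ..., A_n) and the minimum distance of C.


Weight distribution: A_0 = 1, A_3 = 2, A_4 = 3, A_5 = 2. Minimum distance d = 3.

Enumerate all 2^3 = 8 messages m ∈ F_2^3.
For each, compute codeword c = mG in F_2^7, then tally its weight.
  m = 000 → c = 0000000, weight = 0.
  m = 100 → c = 1110001, weight = 4.
  m = 010 → c = 0111011, weight = 5.
  m = 110 → c = 1001010, weight = 3.
  m = 001 → c = 1110110, weight = 5.
  m = 101 → c = 0000111, weight = 3.
  m = 011 → c = 1001101, weight = 4.
  m = 111 → c = 0111100, weight = 4.
Tally weights:
  weight 0: 1 codewords.
  weight 3: 2 codewords.
  weight 4: 3 codewords.
  weight 5: 2 codewords.
Minimum distance d = smallest w > 0 with A_w > 0 = 3.
Sanity: Σ A_w = 8 = 2^3 = 8 ✓.


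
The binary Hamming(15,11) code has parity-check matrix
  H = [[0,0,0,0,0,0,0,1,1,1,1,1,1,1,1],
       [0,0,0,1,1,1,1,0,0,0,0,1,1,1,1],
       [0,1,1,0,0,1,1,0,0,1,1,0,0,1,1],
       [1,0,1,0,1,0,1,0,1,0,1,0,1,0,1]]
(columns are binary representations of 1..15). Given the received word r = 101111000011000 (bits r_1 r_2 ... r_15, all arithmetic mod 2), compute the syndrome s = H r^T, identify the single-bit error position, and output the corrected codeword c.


s = (0, 0, 1, 0)^T, error position = 2, corrected codeword c = 111111000011000

Compute s = H r^T mod 2 one row at a time:
  s_1 = 0 + 0 + 0 + 1 + 1 + 0 + 0 + 0 = 2 ≡ 0 (mod 2).
  s_2 = 1 + 1 + 1 + 0 + 1 + 0 + 0 + 0 = 4 ≡ 0 (mod 2).
  s_3 = 0 + 1 + 1 + 0 + 0 + 1 + 0 + 0 = 3 ≡ 1 (mod 2).
  s_4 = 1 + 1 + 1 + 0 + 0 + 1 + 0 + 0 = 4 ≡ 0 (mod 2).
s = (0, 0, 1, 0)^T — this equals column 2 of H (binary 0010), so error is at position 2.
Correct: flip bit 2 of r = 101111000011000 to get c = 111111000011000.


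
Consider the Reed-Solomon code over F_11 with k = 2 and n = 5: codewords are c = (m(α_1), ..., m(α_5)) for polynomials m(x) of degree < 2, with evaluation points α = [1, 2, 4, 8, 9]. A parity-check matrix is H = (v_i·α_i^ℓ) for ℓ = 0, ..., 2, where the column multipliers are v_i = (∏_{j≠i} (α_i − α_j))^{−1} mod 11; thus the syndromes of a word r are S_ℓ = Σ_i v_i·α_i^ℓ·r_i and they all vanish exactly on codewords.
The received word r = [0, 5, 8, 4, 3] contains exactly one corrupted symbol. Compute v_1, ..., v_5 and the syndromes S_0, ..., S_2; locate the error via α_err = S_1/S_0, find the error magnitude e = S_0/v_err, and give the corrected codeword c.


S = (7, 3, 6), error at position 2, error magnitude e = 6, c = [0, 10, 8, 4, 3].

Step 1: column multipliers v_i = (∏_{j≠i}(α_i − α_j))^{−1} mod 11.
  i = 1 (α = 1): (1−2)(1−4)(1−8)(1−9) = (−1)·(−3)·(−7)·(−8) = 168 ≡ 3, so v_1 = 3^{−1} = 4 (mod 11).
  i = 2 (α = 2): (2−1)(2−4)(2−8)(2−9) = 1·(−2)·(−6)·(−7) = −84 ≡ 4, so v_2 = 4^{−1} = 3 (mod 11).
  i = 3 (α = 4): (4−1)(4−2)(4−8)(4−9) = 3·2·(−4)·(−5) = 120 ≡ 10, so v_3 = 10^{−1} = 10 (mod 11).
  i = 4 (α = 8): (8−1)(8−2)(8−4)(8−9) = 7·6·4·(−1) = −168 ≡ 8, so v_4 = 8^{−1} = 7 (mod 11).
  i = 5 (α = 9): (9−1)(9−2)(9−4)(9−8) = 8·7·5·1 = 280 ≡ 5, so v_5 = 5^{−1} = 9 (mod 11).
  v = [4, 3, 10, 7, 9].
Step 2: syndromes of r = [0, 5, 8, 4, 3] (all sums mod 11).
  S_0 = Σ v_i r_i = 4·0 + 3·5 + 10·8 + 7·4 + 9·3 = 150 ≡ 7.
  S_1 = Σ v_i α_i r_i = 4·1·0 + 3·2·5 + 10·4·8 + 7·8·4 + 9·9·3 = 817 ≡ 3.
  α_i^2 mod 11 = [1, 4, 5, 9, 4].
  S_2 = Σ v_i α_i^2 r_i = 4·1·0 + 3·4·5 + 10·5·8 + 7·9·4 + 9·4·3 = 820 ≡ 6.
  S = (7, 3, 6) ≠ 0, so r is not a codeword (an error is present).
Step 3: locate the error. For a single error e at position i, S_ℓ = v_i·e·α_i^ℓ, so α_err = S_1/S_0.
  S_0^{−1} = 7^{−1} = 8 (mod 11), so α_err = 3·8 = 24 ≡ 2 = α_2. Error position i = 2.
  Consistency check: S_2/S_1 = 6·4 = 24 ≡ 2 = α_err ✓ (single-error assumption holds).
Step 4: error magnitude e = S_0/v_2 = S_0·∏_{j≠2}(α_2 − α_j) = 7·4 = 28 ≡ 6 (mod 11).
Step 5: correct position 2: c_2 = r_2 − e = 5 − 6 ≡ 10 (mod 11). Hence c = [0, 10, 8, 4, 3].
  Check: interpolating c through the α_i gives m(x) = 1 + 10·x (degree < 2) with m(α_i) = c_i for every i, so c is indeed a codeword.


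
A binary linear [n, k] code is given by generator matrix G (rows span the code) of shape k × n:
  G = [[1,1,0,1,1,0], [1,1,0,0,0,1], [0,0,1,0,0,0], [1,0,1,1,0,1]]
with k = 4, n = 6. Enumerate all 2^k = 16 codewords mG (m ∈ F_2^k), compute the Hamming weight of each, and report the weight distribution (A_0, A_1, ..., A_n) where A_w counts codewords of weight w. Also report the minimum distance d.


Weight distribution: A_0 = 1, A_1 = 1, A_2 = 2, A_3 = 6, A_4 = 5, A_5 = 1. Minimum distance d = 1.

Enumerate all 2^4 = 16 messages m ∈ F_2^4.
For each, compute codeword c = mG in F_2^6, then tally its weight.
  m = 0000 → c = 000000, weight = 0.
  m = 1000 → c = 110110, weight = 4.
  m = 0100 → c = 110001, weight = 3.
  m = 1100 → c = 000111, weight = 3.
  m = 0010 → c = 001000, weight = 1.
  m = 1010 → c = 111110, weight = 5.
  m = 0110 → c = 111001, weight = 4.
  m = 1110 → c = 001111, weight = 4.
  m = 0001 → c = 101101, weight = 4.
  m = 1001 → c = 011011, weight = 4.
  m = 0101 → c = 011100, weight = 3.
  m = 1101 → c = 101010, weight = 3.
  m = 0011 → c = 100101, weight = 3.
  m = 1011 → c = 010011, weight = 3.
  m = 0111 → c = 010100, weight = 2.
  m = 1111 → c = 100010, weight = 2.
Tally weights:
  weight 0: 1 codewords.
  weight 1: 1 codewords.
  weight 2: 2 codewords.
  weight 3: 6 codewords.
  weight 4: 5 codewords.
  weight 5: 1 codewords.
Minimum distance d = smallest w > 0 with A_w > 0 = 1.
Sanity: Σ A_w = 16 = 2^4 = 16 ✓.


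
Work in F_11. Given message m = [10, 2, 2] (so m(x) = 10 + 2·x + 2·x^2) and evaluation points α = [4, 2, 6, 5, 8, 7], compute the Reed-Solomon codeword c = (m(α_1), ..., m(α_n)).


c = [6, 0, 6, 4, 0, 1]

Message polynomial: m(x) = 10 + 2·x + 2·x^2 (mod 11).
For each evaluation point α_i, compute m(α_i) mod 11:
  α_1 = 4: Horner steps 2 → 10 → 6, so m(4) = 6.
  α_2 = 2: Horner steps 2 → 6 → 0, so m(2) = 0.
  α_3 = 6: Horner steps 2 → 3 → 6, so m(6) = 6.
  α_4 = 5: Horner steps 2 → 1 → 4, so m(5) = 4.
  α_5 = 8: Horner steps 2 → 7 → 0, so m(8) = 0.
  α_6 = 7: Horner steps 2 → 5 → 1, so m(7) = 1.
Codeword c = [6, 0, 6, 4, 0, 1] ∈ F_11^6.


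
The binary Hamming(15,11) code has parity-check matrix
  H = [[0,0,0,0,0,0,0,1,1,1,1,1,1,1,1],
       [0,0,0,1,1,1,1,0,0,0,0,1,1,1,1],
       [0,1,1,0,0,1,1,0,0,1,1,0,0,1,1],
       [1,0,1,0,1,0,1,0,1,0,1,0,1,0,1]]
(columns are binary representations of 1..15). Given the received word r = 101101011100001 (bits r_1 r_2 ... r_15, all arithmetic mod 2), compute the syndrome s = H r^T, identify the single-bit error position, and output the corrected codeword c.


s = (0, 1, 0, 0)^T, error position = 4, corrected codeword c = 101001011100001

Compute s = H r^T mod 2 one row at a time:
  s_1 = 1 + 1 + 1 + 0 + 0 + 0 + 0 + 1 = 4 ≡ 0 (mod 2).
  s_2 = 1 + 0 + 1 + 0 + 0 + 0 + 0 + 1 = 3 ≡ 1 (mod 2).
  s_3 = 0 + 1 + 1 + 0 + 1 + 0 + 0 + 1 = 4 ≡ 0 (mod 2).
  s_4 = 1 + 1 + 0 + 0 + 1 + 0 + 0 + 1 = 4 ≡ 0 (mod 2).
s = (0, 1, 0, 0)^T — this equals column 4 of H (binary 0100), so error is at position 4.
Correct: flip bit 4 of r = 101101011100001 to get c = 101001011100001.


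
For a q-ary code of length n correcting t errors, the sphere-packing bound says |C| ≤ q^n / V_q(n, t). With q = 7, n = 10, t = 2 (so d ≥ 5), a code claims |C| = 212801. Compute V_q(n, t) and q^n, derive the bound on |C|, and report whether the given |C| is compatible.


V_q(n, t) = 1681, q^n = 282475249, Hamming bound = 168040, |C| = 212801 > bound (violated).

Step 1: Compute V_q(n, t) = Σ_{j=0}^2 C(n, j) (q−1)^j.
  j = 0: C(10,0)·(6)^0 = 1·1 = 1.
  j = 1: C(10,1)·(6)^1 = 10·6 = 60.
  j = 2: C(10,2)·(6)^2 = 45·36 = 1620.
  V_q(n, t) = 1 + 60 + 1620 = 1681.
Step 2: q^n = 7^10 = 282475249.
Step 3: Hamming bound ⌊q^n / V_q(n,t)⌋ = ⌊282475249/1681⌋ = 168040.
Step 4: Compare |C| = 212801 to 168040: violated.
The claimed |C| lies above the Hamming bound, so no 7-ary code of length 10 with d ≥ 5 can have 212801 codewords.


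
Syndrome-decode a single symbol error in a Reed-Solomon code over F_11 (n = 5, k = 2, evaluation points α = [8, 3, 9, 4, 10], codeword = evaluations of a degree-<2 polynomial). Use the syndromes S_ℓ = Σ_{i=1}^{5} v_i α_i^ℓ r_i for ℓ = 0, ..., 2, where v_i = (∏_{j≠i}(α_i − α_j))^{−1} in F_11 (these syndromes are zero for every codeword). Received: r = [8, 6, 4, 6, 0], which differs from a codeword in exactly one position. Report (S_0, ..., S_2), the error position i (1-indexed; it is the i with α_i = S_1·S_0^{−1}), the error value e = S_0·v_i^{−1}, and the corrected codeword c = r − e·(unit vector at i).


S = (4, 5, 9), error at position 4, error magnitude e = 4, c = [8, 6, 4, 2, 0].

Step 1: column multipliers v_i = (∏_{j≠i}(α_i − α_j))^{−1} mod 11.
  i = 1 (α = 8): (8−3)(8−9)(8−4)(8−10) = 5·(−1)·4·(−2) = 40 ≡ 7, so v_1 = 7^{−1} = 8 (mod 11).
  i = 2 (α = 3): (3−8)(3−9)(3−4)(3−10) = (−5)·(−6)·(−1)·(−7) = 210 ≡ 1, so v_2 = 1^{−1} = 1 (mod 11).
  i = 3 (α = 9): (9−8)(9−3)(9−4)(9−10) = 1·6·5·(−1) = −30 ≡ 3, so v_3 = 3^{−1} = 4 (mod 11).
  i = 4 (α = 4): (4−8)(4−3)(4−9)(4−10) = (−4)·1·(−5)·(−6) = −120 ≡ 1, so v_4 = 1^{−1} = 1 (mod 11).
  i = 5 (α = 10): (10−8)(10−3)(10−9)(10−4) = 2·7·1·6 = 84 ≡ 7, so v_5 = 7^{−1} = 8 (mod 11).
  v = [8, 1, 4, 1, 8].
Step 2: syndromes of r = [8, 6, 4, 6, 0] (all sums mod 11).
  S_0 = Σ v_i r_i = 8·8 + 1·6 + 4·4 + 1·6 + 8·0 = 92 ≡ 4.
  S_1 = Σ v_i α_i r_i = 8·8·8 + 1·3·6 + 4·9·4 + 1·4·6 + 8·10·0 = 698 ≡ 5.
  α_i^2 mod 11 = [9, 9, 4, 5, 1].
  S_2 = Σ v_i α_i^2 r_i = 8·9·8 + 1·9·6 + 4·4·4 + 1·5·6 + 8·1·0 = 724 ≡ 9.
  S = (4, 5, 9) ≠ 0, so r is not a codeword (an error is present).
Step 3: locate the error. For a single error e at position i, S_ℓ = v_i·e·α_i^ℓ, so α_err = S_1/S_0.
  S_0^{−1} = 4^{−1} = 3 (mod 11), so α_err = 5·3 = 15 ≡ 4 = α_4. Error position i = 4.
  Consistency check: S_2/S_1 = 9·9 = 81 ≡ 4 = α_err ✓ (single-error assumption holds).
Step 4: error magnitude e = S_0/v_4 = S_0·∏_{j≠4}(α_4 − α_j) = 4·1 = 4 ≡ 4 (mod 11).
Step 5: correct position 4: c_4 = r_4 − e = 6 − 4 ≡ 2 (mod 11). Hence c = [8, 6, 4, 2, 0].
  Check: interpolating c through the α_i gives m(x) = 7 + 7·x (degree < 2) with m(α_i) = c_i for every i, so c is indeed a codeword.


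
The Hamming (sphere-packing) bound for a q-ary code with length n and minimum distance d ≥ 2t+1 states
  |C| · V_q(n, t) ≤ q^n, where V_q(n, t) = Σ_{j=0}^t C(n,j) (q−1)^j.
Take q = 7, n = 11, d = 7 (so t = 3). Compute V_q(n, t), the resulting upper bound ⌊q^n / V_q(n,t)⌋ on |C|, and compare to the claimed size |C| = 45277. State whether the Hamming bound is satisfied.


V_q(n, t) = 37687, q^n = 1977326743, Hamming bound = 52467, |C| = 45277 ≤ bound (satisfied).

Step 1: Compute V_q(n, t) = Σ_{j=0}^3 C(n, j) (q−1)^j.
  j = 0: C(11,0)·(6)^0 = 1·1 = 1.
  j = 1: C(11,1)·(6)^1 = 11·6 = 66.
  j = 2: C(11,2)·(6)^2 = 55·36 = 1980.
  j = 3: C(11,3)·(6)^3 = 165·216 = 35640.
  V_q(n, t) = 1 + 66 + 1980 + 35640 = 37687.
Step 2: q^n = 7^11 = 1977326743.
Step 3: Hamming bound ⌊q^n / V_q(n,t)⌋ = ⌊1977326743/37687⌋ = 52467.
Step 4: Compare |C| = 45277 to 52467: satisfied.
The claimed |C| lies below the Hamming bound.


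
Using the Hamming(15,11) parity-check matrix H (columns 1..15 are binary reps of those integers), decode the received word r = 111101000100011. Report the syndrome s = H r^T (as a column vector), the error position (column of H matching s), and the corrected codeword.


s = (1, 0, 0, 1)^T, error position = 9, corrected codeword c = 111101001100011

Compute s = H r^T mod 2 one row at a time:
  s_1 = 0 + 0 + 1 + 0 + 0 + 0 + 1 + 1 = 3 ≡ 1 (mod 2).
  s_2 = 1 + 0 + 1 + 0 + 0 + 0 + 1 + 1 = 4 ≡ 0 (mod 2).
  s_3 = 1 + 1 + 1 + 0 + 1 + 0 + 1 + 1 = 6 ≡ 0 (mod 2).
  s_4 = 1 + 1 + 0 + 0 + 0 + 0 + 0 + 1 = 3 ≡ 1 (mod 2).
s = (1, 0, 0, 1)^T — this equals column 9 of H (binary 1001), so error is at position 9.
Correct: flip bit 9 of r = 111101000100011 to get c = 111101001100011.


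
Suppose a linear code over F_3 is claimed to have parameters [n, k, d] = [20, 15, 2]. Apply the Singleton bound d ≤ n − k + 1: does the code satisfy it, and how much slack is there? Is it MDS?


Singleton RHS = n − k + 1 = 6, slack = 4, bound satisfied, not MDS.

Singleton bound: d ≤ n − k + 1.
Here n = 20, k = 15, so n − k + 1 = 6.
Given d = 2, check d ≤ 6: YES.
Slack = (n − k + 1) − d = 4.
The code is NOT MDS (slack = 4 > 0).
Description: the claimed parameters are [20, 15, 2]_3; such a code would be non-MDS.


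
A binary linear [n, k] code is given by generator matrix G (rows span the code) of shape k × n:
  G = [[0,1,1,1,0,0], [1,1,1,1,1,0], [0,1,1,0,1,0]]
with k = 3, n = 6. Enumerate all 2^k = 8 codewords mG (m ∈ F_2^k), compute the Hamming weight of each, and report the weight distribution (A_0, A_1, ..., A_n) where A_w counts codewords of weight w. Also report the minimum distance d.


Weight distribution: A_0 = 1, A_2 = 3, A_3 = 3, A_5 = 1. Minimum distance d = 2.

Enumerate all 2^3 = 8 messages m ∈ F_2^3.
For each, compute codeword c = mG in F_2^6, then tally its weight.
  m = 000 → c = 000000, weight = 0.
  m = 100 → c = 011100, weight = 3.
  m = 010 → c = 111110, weight = 5.
  m = 110 → c = 100010, weight = 2.
  m = 001 → c = 011010, weight = 3.
  m = 101 → c = 000110, weight = 2.
  m = 011 → c = 100100, weight = 2.
  m = 111 → c = 111000, weight = 3.
Tally weights:
  weight 0: 1 codewords.
  weight 2: 3 codewords.
  weight 3: 3 codewords.
  weight 5: 1 codewords.
Minimum distance d = smallest w > 0 with A_w > 0 = 2.
Sanity: Σ A_w = 8 = 2^3 = 8 ✓.


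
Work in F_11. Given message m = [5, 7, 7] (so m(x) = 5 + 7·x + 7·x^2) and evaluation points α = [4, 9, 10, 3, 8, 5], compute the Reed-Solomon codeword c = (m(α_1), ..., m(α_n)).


c = [2, 8, 5, 1, 3, 6]

Message polynomial: m(x) = 5 + 7·x + 7·x^2 (mod 11).
For each evaluation point α_i, compute m(α_i) mod 11:
  α_1 = 4: Horner steps 7 → 2 → 2, so m(4) = 2.
  α_2 = 9: Horner steps 7 → 4 → 8, so m(9) = 8.
  α_3 = 10: Horner steps 7 → 0 → 5, so m(10) = 5.
  α_4 = 3: Horner steps 7 → 6 → 1, so m(3) = 1.
  α_5 = 8: Horner steps 7 → 8 → 3, so m(8) = 3.
  α_6 = 5: Horner steps 7 → 9 → 6, so m(5) = 6.
Codeword c = [2, 8, 5, 1, 3, 6] ∈ F_11^6.


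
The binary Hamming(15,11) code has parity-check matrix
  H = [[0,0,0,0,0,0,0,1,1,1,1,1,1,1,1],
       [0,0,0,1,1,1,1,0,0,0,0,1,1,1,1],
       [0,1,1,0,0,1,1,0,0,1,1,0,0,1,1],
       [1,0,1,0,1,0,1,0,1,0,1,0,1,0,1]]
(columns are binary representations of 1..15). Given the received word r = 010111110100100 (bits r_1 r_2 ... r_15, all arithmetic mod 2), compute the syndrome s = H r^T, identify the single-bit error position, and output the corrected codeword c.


s = (1, 1, 0, 1)^T, error position = 13, corrected codeword c = 010111110100000

Compute s = H r^T mod 2 one row at a time:
  s_1 = 1 + 0 + 1 + 0 + 0 + 1 + 0 + 0 = 3 ≡ 1 (mod 2).
  s_2 = 1 + 1 + 1 + 1 + 0 + 1 + 0 + 0 = 5 ≡ 1 (mod 2).
  s_3 = 1 + 0 + 1 + 1 + 1 + 0 + 0 + 0 = 4 ≡ 0 (mod 2).
  s_4 = 0 + 0 + 1 + 1 + 0 + 0 + 1 + 0 = 3 ≡ 1 (mod 2).
s = (1, 1, 0, 1)^T — this equals column 13 of H (binary 1101), so error is at position 13.
Correct: flip bit 13 of r = 010111110100100 to get c = 010111110100000.


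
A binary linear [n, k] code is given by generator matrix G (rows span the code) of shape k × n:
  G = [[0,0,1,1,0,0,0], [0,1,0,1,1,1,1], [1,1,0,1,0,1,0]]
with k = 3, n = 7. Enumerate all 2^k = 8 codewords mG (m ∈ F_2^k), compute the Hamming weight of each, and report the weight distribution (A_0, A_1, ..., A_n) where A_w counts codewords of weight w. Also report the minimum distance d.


Weight distribution: A_0 = 1, A_2 = 1, A_3 = 1, A_4 = 2, A_5 = 3. Minimum distance d = 2.

Enumerate all 2^3 = 8 messages m ∈ F_2^3.
For each, compute codeword c = mG in F_2^7, then tally its weight.
  m = 000 → c = 0000000, weight = 0.
  m = 100 → c = 0011000, weight = 2.
  m = 010 → c = 0101111, weight = 5.
  m = 110 → c = 0110111, weight = 5.
  m = 001 → c = 1101010, weight = 4.
  m = 101 → c = 1110010, weight = 4.
  m = 011 → c = 1000101, weight = 3.
  m = 111 → c = 1011101, weight = 5.
Tally weights:
  weight 0: 1 codewords.
  weight 2: 1 codewords.
  weight 3: 1 codewords.
  weight 4: 2 codewords.
  weight 5: 3 codewords.
Minimum distance d = smallest w > 0 with A_w > 0 = 2.
Sanity: Σ A_w = 8 = 2^3 = 8 ✓.


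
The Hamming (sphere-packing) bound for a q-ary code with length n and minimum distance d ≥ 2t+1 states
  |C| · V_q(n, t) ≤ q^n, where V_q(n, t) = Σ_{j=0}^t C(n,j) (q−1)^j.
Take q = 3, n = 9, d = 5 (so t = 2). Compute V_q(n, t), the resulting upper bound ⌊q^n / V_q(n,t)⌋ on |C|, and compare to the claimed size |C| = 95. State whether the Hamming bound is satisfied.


V_q(n, t) = 163, q^n = 19683, Hamming bound = 120, |C| = 95 ≤ bound (satisfied).

Step 1: Compute V_q(n, t) = Σ_{j=0}^2 C(n, j) (q−1)^j.
  j = 0: C(9,0)·(2)^0 = 1·1 = 1.
  j = 1: C(9,1)·(2)^1 = 9·2 = 18.
  j = 2: C(9,2)·(2)^2 = 36·4 = 144.
  V_q(n, t) = 1 + 18 + 144 = 163.
Step 2: q^n = 3^9 = 19683.
Step 3: Hamming bound ⌊q^n / V_q(n,t)⌋ = ⌊19683/163⌋ = 120.
Step 4: Compare |C| = 95 to 120: satisfied.
The claimed |C| lies below the Hamming bound.


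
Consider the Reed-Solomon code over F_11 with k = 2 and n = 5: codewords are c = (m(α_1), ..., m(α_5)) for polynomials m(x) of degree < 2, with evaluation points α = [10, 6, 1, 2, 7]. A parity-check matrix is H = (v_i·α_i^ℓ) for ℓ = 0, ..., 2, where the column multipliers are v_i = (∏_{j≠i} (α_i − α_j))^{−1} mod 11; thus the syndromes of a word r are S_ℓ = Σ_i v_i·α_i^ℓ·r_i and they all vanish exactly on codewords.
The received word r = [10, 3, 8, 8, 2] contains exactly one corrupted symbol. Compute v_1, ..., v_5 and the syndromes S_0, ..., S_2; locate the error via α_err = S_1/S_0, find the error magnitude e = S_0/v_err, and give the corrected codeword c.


S = (9, 7, 3), error at position 4, error magnitude e = 1, c = [10, 3, 8, 7, 2].

Step 1: column multipliers v_i = (∏_{j≠i}(α_i − α_j))^{−1} mod 11.
  i = 1 (α = 10): (10−6)(10−1)(10−2)(10−7) = 4·9·8·3 = 864 ≡ 6, so v_1 = 6^{−1} = 2 (mod 11).
  i = 2 (α = 6): (6−10)(6−1)(6−2)(6−7) = (−4)·5·4·(−1) = 80 ≡ 3, so v_2 = 3^{−1} = 4 (mod 11).
  i = 3 (α = 1): (1−10)(1−6)(1−2)(1−7) = (−9)·(−5)·(−1)·(−6) = 270 ≡ 6, so v_3 = 6^{−1} = 2 (mod 11).
  i = 4 (α = 2): (2−10)(2−6)(2−1)(2−7) = (−8)·(−4)·1·(−5) = −160 ≡ 5, so v_4 = 5^{−1} = 9 (mod 11).
  i = 5 (α = 7): (7−10)(7−6)(7−1)(7−2) = (−3)·1·6·5 = −90 ≡ 9, so v_5 = 9^{−1} = 5 (mod 11).
  v = [2, 4, 2, 9, 5].
Step 2: syndromes of r = [10, 3, 8, 8, 2] (all sums mod 11).
  S_0 = Σ v_i r_i = 2·10 + 4·3 + 2·8 + 9·8 + 5·2 = 130 ≡ 9.
  S_1 = Σ v_i α_i r_i = 2·10·10 + 4·6·3 + 2·1·8 + 9·2·8 + 5·7·2 = 502 ≡ 7.
  α_i^2 mod 11 = [1, 3, 1, 4, 5].
  S_2 = Σ v_i α_i^2 r_i = 2·1·10 + 4·3·3 + 2·1·8 + 9·4·8 + 5·5·2 = 410 ≡ 3.
  S = (9, 7, 3) ≠ 0, so r is not a codeword (an error is present).
Step 3: locate the error. For a single error e at position i, S_ℓ = v_i·e·α_i^ℓ, so α_err = S_1/S_0.
  S_0^{−1} = 9^{−1} = 5 (mod 11), so α_err = 7·5 = 35 ≡ 2 = α_4. Error position i = 4.
  Consistency check: S_2/S_1 = 3·8 = 24 ≡ 2 = α_err ✓ (single-error assumption holds).
Step 4: error magnitude e = S_0/v_4 = S_0·∏_{j≠4}(α_4 − α_j) = 9·5 = 45 ≡ 1 (mod 11).
Step 5: correct position 4: c_4 = r_4 − e = 8 − 1 ≡ 7 (mod 11). Hence c = [10, 3, 8, 7, 2].
  Check: interpolating c through the α_i gives m(x) = 9 + 10·x (degree < 2) with m(α_i) = c_i for every i, so c is indeed a codeword.


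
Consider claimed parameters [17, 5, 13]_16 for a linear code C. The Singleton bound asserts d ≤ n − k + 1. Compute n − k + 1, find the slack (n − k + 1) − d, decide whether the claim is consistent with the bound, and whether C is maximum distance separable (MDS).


Singleton RHS = n − k + 1 = 13, slack = 0, bound satisfied, MDS.

Singleton bound: d ≤ n − k + 1.
Here n = 17, k = 5, so n − k + 1 = 13.
Given d = 13, check d ≤ 13: YES.
Slack = (n − k + 1) − d = 0.
The code is MDS (slack = 0).
Description: the claimed parameters are [17, 5, 13]_16; such a code would be MDS (meets Singleton bound).


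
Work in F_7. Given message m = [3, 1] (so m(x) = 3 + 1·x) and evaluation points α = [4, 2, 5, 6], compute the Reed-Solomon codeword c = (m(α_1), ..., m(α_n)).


c = [0, 5, 1, 2]

Message polynomial: m(x) = 3 + 1·x (mod 7).
For each evaluation point α_i, compute m(α_i) mod 7:
  α_1 = 4: Horner steps 1 → 0, so m(4) = 0.
  α_2 = 2: Horner steps 1 → 5, so m(2) = 5.
  α_3 = 5: Horner steps 1 → 1, so m(5) = 1.
  α_4 = 6: Horner steps 1 → 2, so m(6) = 2.
Codeword c = [0, 5, 1, 2] ∈ F_7^4.


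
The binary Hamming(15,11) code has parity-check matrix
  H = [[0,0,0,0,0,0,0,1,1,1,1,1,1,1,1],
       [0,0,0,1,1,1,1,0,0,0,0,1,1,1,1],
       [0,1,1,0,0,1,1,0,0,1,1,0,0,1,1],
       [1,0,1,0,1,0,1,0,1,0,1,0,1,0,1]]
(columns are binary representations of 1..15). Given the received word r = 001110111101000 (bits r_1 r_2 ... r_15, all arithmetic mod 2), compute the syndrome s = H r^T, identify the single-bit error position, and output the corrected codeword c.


s = (0, 0, 1, 0)^T, error position = 2, corrected codeword c = 011110111101000

Compute s = H r^T mod 2 one row at a time:
  s_1 = 1 + 1 + 1 + 0 + 1 + 0 + 0 + 0 = 4 ≡ 0 (mod 2).
  s_2 = 1 + 1 + 0 + 1 + 1 + 0 + 0 + 0 = 4 ≡ 0 (mod 2).
  s_3 = 0 + 1 + 0 + 1 + 1 + 0 + 0 + 0 = 3 ≡ 1 (mod 2).
  s_4 = 0 + 1 + 1 + 1 + 1 + 0 + 0 + 0 = 4 ≡ 0 (mod 2).
s = (0, 0, 1, 0)^T — this equals column 2 of H (binary 0010), so error is at position 2.
Correct: flip bit 2 of r = 001110111101000 to get c = 011110111101000.


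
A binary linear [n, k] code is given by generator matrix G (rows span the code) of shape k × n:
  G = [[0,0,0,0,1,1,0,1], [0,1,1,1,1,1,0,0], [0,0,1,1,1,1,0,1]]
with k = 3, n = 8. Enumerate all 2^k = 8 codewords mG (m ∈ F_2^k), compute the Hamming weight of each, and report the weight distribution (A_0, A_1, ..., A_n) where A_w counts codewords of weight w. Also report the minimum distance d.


Weight distribution: A_0 = 1, A_2 = 2, A_3 = 2, A_4 = 1, A_5 = 2. Minimum distance d = 2.

Enumerate all 2^3 = 8 messages m ∈ F_2^3.
For each, compute codeword c = mG in F_2^8, then tally its weight.
  m = 000 → c = 00000000, weight = 0.
  m = 100 → c = 00001101, weight = 3.
  m = 010 → c = 01111100, weight = 5.
  m = 110 → c = 01110001, weight = 4.
  m = 001 → c = 00111101, weight = 5.
  m = 101 → c = 00110000, weight = 2.
  m = 011 → c = 01000001, weight = 2.
  m = 111 → c = 01001100, weight = 3.
Tally weights:
  weight 0: 1 codewords.
  weight 2: 2 codewords.
  weight 3: 2 codewords.
  weight 4: 1 codewords.
  weight 5: 2 codewords.
Minimum distance d = smallest w > 0 with A_w > 0 = 2.
Sanity: Σ A_w = 8 = 2^3 = 8 ✓.


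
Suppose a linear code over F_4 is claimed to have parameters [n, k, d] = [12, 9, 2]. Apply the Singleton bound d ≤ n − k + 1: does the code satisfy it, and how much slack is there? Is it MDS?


Singleton RHS = n − k + 1 = 4, slack = 2, bound satisfied, not MDS.

Singleton bound: d ≤ n − k + 1.
Here n = 12, k = 9, so n − k + 1 = 4.
Given d = 2, check d ≤ 4: YES.
Slack = (n − k + 1) − d = 2.
The code is NOT MDS (slack = 2 > 0).
Description: the claimed parameters are [12, 9, 2]_4; such a code would be non-MDS.


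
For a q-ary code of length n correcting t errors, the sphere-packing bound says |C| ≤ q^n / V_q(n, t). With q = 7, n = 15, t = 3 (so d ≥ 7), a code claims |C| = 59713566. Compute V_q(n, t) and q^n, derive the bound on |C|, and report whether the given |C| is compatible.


V_q(n, t) = 102151, q^n = 4747561509943, Hamming bound = 46475918, |C| = 59713566 > bound (violated).

Step 1: Compute V_q(n, t) = Σ_{j=0}^3 C(n, j) (q−1)^j.
  j = 0: C(15,0)·(6)^0 = 1·1 = 1.
  j = 1: C(15,1)·(6)^1 = 15·6 = 90.
  j = 2: C(15,2)·(6)^2 = 105·36 = 3780.
  j = 3: C(15,3)·(6)^3 = 455·216 = 98280.
  V_q(n, t) = 1 + 90 + 3780 + 98280 = 102151.
Step 2: q^n = 7^15 = 4747561509943.
Step 3: Hamming bound ⌊q^n / V_q(n,t)⌋ = ⌊4747561509943/102151⌋ = 46475918.
Step 4: Compare |C| = 59713566 to 46475918: violated.
The claimed |C| lies above the Hamming bound, so no 7-ary code of length 15 with d ≥ 7 can have 59713566 codewords.


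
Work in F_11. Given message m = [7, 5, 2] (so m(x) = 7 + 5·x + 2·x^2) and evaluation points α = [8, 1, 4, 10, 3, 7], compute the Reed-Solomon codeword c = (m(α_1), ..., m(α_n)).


c = [10, 3, 4, 4, 7, 8]

Message polynomial: m(x) = 7 + 5·x + 2·x^2 (mod 11).
For each evaluation point α_i, compute m(α_i) mod 11:
  α_1 = 8: Horner steps 2 → 10 → 10, so m(8) = 10.
  α_2 = 1: Horner steps 2 → 7 → 3, so m(1) = 3.
  α_3 = 4: Horner steps 2 → 2 → 4, so m(4) = 4.
  α_4 = 10: Horner steps 2 → 3 → 4, so m(10) = 4.
  α_5 = 3: Horner steps 2 → 0 → 7, so m(3) = 7.
  α_6 = 7: Horner steps 2 → 8 → 8, so m(7) = 8.
Codeword c = [10, 3, 4, 4, 7, 8] ∈ F_11^6.


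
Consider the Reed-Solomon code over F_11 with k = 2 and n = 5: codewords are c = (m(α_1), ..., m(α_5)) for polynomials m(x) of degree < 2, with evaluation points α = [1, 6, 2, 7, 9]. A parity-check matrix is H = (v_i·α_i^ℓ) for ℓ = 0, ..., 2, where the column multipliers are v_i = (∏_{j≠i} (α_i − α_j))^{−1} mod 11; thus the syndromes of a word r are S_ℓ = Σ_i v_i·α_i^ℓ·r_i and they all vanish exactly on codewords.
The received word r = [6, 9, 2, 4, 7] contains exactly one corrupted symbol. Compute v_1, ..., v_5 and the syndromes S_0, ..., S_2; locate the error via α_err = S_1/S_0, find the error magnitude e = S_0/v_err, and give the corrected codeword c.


S = (9, 10, 5), error at position 2, error magnitude e = 1, c = [6, 8, 2, 4, 7].

Step 1: column multipliers v_i = (∏_{j≠i}(α_i − α_j))^{−1} mod 11.
  i = 1 (α = 1): (1−6)(1−2)(1−7)(1−9) = (−5)·(−1)·(−6)·(−8) = 240 ≡ 9, so v_1 = 9^{−1} = 5 (mod 11).
  i = 2 (α = 6): (6−1)(6−2)(6−7)(6−9) = 5·4·(−1)·(−3) = 60 ≡ 5, so v_2 = 5^{−1} = 9 (mod 11).
  i = 3 (α = 2): (2−1)(2−6)(2−7)(2−9) = 1·(−4)·(−5)·(−7) = −140 ≡ 3, so v_3 = 3^{−1} = 4 (mod 11).
  i = 4 (α = 7): (7−1)(7−6)(7−2)(7−9) = 6·1·5·(−2) = −60 ≡ 6, so v_4 = 6^{−1} = 2 (mod 11).
  i = 5 (α = 9): (9−1)(9−6)(9−2)(9−7) = 8·3·7·2 = 336 ≡ 6, so v_5 = 6^{−1} = 2 (mod 11).
  v = [5, 9, 4, 2, 2].
Step 2: syndromes of r = [6, 9, 2, 4, 7] (all sums mod 11).
  S_0 = Σ v_i r_i = 5·6 + 9·9 + 4·2 + 2·4 + 2·7 = 141 ≡ 9.
  S_1 = Σ v_i α_i r_i = 5·1·6 + 9·6·9 + 4·2·2 + 2·7·4 + 2·9·7 = 714 ≡ 10.
  α_i^2 mod 11 = [1, 3, 4, 5, 4].
  S_2 = Σ v_i α_i^2 r_i = 5·1·6 + 9·3·9 + 4·4·2 + 2·5·4 + 2·4·7 = 401 ≡ 5.
  S = (9, 10, 5) ≠ 0, so r is not a codeword (an error is present).
Step 3: locate the error. For a single error e at position i, S_ℓ = v_i·e·α_i^ℓ, so α_err = S_1/S_0.
  S_0^{−1} = 9^{−1} = 5 (mod 11), so α_err = 10·5 = 50 ≡ 6 = α_2. Error position i = 2.
  Consistency check: S_2/S_1 = 5·10 = 50 ≡ 6 = α_err ✓ (single-error assumption holds).
Step 4: error magnitude e = S_0/v_2 = S_0·∏_{j≠2}(α_2 − α_j) = 9·5 = 45 ≡ 1 (mod 11).
Step 5: correct position 2: c_2 = r_2 − e = 9 − 1 ≡ 8 (mod 11). Hence c = [6, 8, 2, 4, 7].
  Check: interpolating c through the α_i gives m(x) = 10 + 7·x (degree < 2) with m(α_i) = c_i for every i, so c is indeed a codeword.


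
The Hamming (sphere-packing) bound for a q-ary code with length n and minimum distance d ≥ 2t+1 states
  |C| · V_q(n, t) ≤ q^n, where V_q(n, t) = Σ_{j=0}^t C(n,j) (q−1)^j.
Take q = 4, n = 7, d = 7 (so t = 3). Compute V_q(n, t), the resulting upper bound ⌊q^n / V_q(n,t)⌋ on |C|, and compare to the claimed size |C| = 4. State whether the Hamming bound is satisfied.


V_q(n, t) = 1156, q^n = 16384, Hamming bound = 14, |C| = 4 ≤ bound (satisfied).

Step 1: Compute V_q(n, t) = Σ_{j=0}^3 C(n, j) (q−1)^j.
  j = 0: C(7,0)·(3)^0 = 1·1 = 1.
  j = 1: C(7,1)·(3)^1 = 7·3 = 21.
  j = 2: C(7,2)·(3)^2 = 21·9 = 189.
  j = 3: C(7,3)·(3)^3 = 35·27 = 945.
  V_q(n, t) = 1 + 21 + 189 + 945 = 1156.
Step 2: q^n = 4^7 = 16384.
Step 3: Hamming bound ⌊q^n / V_q(n,t)⌋ = ⌊16384/1156⌋ = 14.
Step 4: Compare |C| = 4 to 14: satisfied.
The claimed |C| lies below the Hamming bound.


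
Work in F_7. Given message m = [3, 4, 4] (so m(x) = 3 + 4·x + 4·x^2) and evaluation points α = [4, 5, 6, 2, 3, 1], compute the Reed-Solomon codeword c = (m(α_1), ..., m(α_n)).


c = [6, 4, 3, 6, 2, 4]

Message polynomial: m(x) = 3 + 4·x + 4·x^2 (mod 7).
For each evaluation point α_i, compute m(α_i) mod 7:
  α_1 = 4: Horner steps 4 → 6 → 6, so m(4) = 6.
  α_2 = 5: Horner steps 4 → 3 → 4, so m(5) = 4.
  α_3 = 6: Horner steps 4 → 0 → 3, so m(6) = 3.
  α_4 = 2: Horner steps 4 → 5 → 6, so m(2) = 6.
  α_5 = 3: Horner steps 4 → 2 → 2, so m(3) = 2.
  α_6 = 1: Horner steps 4 → 1 → 4, so m(1) = 4.
Codeword c = [6, 4, 3, 6, 2, 4] ∈ F_7^6.


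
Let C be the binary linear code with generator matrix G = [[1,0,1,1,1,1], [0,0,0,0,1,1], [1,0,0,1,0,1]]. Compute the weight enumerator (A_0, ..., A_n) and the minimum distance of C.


Weight distribution: A_0 = 1, A_2 = 3, A_3 = 3, A_5 = 1. Minimum distance d = 2.

Enumerate all 2^3 = 8 messages m ∈ F_2^3.
For each, compute codeword c = mG in F_2^6, then tally its weight.
  m = 000 → c = 000000, weight = 0.
  m = 100 → c = 101111, weight = 5.
  m = 010 → c = 000011, weight = 2.
  m = 110 → c = 101100, weight = 3.
  m = 001 → c = 100101, weight = 3.
  m = 101 → c = 001010, weight = 2.
  m = 011 → c = 100110, weight = 3.
  m = 111 → c = 001001, weight = 2.
Tally weights:
  weight 0: 1 codewords.
  weight 2: 3 codewords.
  weight 3: 3 codewords.
  weight 5: 1 codewords.
Minimum distance d = smallest w > 0 with A_w > 0 = 2.
Sanity: Σ A_w = 8 = 2^3 = 8 ✓.


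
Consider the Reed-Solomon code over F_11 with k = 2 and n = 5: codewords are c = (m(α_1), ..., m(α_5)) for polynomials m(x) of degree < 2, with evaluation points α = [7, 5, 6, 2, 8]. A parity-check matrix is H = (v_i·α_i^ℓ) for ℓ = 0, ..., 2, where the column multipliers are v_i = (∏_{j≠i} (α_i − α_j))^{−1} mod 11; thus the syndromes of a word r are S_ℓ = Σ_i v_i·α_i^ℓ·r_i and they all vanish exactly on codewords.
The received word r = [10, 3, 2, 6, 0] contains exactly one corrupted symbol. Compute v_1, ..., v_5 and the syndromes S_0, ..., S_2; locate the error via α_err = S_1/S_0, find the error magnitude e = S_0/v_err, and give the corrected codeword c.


S = (9, 8, 1), error at position 1, error magnitude e = 9, c = [1, 3, 2, 6, 0].

Step 1: column multipliers v_i = (∏_{j≠i}(α_i − α_j))^{−1} mod 11.
  i = 1 (α = 7): (7−5)(7−6)(7−2)(7−8) = 2·1·5·(−1) = −10 ≡ 1, so v_1 = 1^{−1} = 1 (mod 11).
  i = 2 (α = 5): (5−7)(5−6)(5−2)(5−8) = (−2)·(−1)·3·(−3) = −18 ≡ 4, so v_2 = 4^{−1} = 3 (mod 11).
  i = 3 (α = 6): (6−7)(6−5)(6−2)(6−8) = (−1)·1·4·(−2) = 8 ≡ 8, so v_3 = 8^{−1} = 7 (mod 11).
  i = 4 (α = 2): (2−7)(2−5)(2−6)(2−8) = (−5)·(−3)·(−4)·(−6) = 360 ≡ 8, so v_4 = 8^{−1} = 7 (mod 11).
  i = 5 (α = 8): (8−7)(8−5)(8−6)(8−2) = 1·3·2·6 = 36 ≡ 3, so v_5 = 3^{−1} = 4 (mod 11).
  v = [1, 3, 7, 7, 4].
Step 2: syndromes of r = [10, 3, 2, 6, 0] (all sums mod 11).
  S_0 = Σ v_i r_i = 1·10 + 3·3 + 7·2 + 7·6 + 4·0 = 75 ≡ 9.
  S_1 = Σ v_i α_i r_i = 1·7·10 + 3·5·3 + 7·6·2 + 7·2·6 + 4·8·0 = 283 ≡ 8.
  α_i^2 mod 11 = [5, 3, 3, 4, 9].
  S_2 = Σ v_i α_i^2 r_i = 1·5·10 + 3·3·3 + 7·3·2 + 7·4·6 + 4·9·0 = 287 ≡ 1.
  S = (9, 8, 1) ≠ 0, so r is not a codeword (an error is present).
Step 3: locate the error. For a single error e at position i, S_ℓ = v_i·e·α_i^ℓ, so α_err = S_1/S_0.
  S_0^{−1} = 9^{−1} = 5 (mod 11), so α_err = 8·5 = 40 ≡ 7 = α_1. Error position i = 1.
  Consistency check: S_2/S_1 = 1·7 = 7 ≡ 7 = α_err ✓ (single-error assumption holds).
Step 4: error magnitude e = S_0/v_1 = S_0·∏_{j≠1}(α_1 − α_j) = 9·1 = 9 ≡ 9 (mod 11).
Step 5: correct position 1: c_1 = r_1 − e = 10 − 9 ≡ 1 (mod 11). Hence c = [1, 3, 2, 6, 0].
  Check: interpolating c through the α_i gives m(x) = 8 + 10·x (degree < 2) with m(α_i) = c_i for every i, so c is indeed a codeword.


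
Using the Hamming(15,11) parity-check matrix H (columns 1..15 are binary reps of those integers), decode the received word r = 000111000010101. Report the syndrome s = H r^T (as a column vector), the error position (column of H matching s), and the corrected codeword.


s = (1, 1, 1, 0)^T, error position = 14, corrected codeword c = 000111000010111

Compute s = H r^T mod 2 one row at a time:
  s_1 = 0 + 0 + 0 + 1 + 0 + 1 + 0 + 1 = 3 ≡ 1 (mod 2).
  s_2 = 1 + 1 + 1 + 0 + 0 + 1 + 0 + 1 = 5 ≡ 1 (mod 2).
  s_3 = 0 + 0 + 1 + 0 + 0 + 1 + 0 + 1 = 3 ≡ 1 (mod 2).
  s_4 = 0 + 0 + 1 + 0 + 0 + 1 + 1 + 1 = 4 ≡ 0 (mod 2).
s = (1, 1, 1, 0)^T — this equals column 14 of H (binary 1110), so error is at position 14.
Correct: flip bit 14 of r = 000111000010101 to get c = 000111000010111.


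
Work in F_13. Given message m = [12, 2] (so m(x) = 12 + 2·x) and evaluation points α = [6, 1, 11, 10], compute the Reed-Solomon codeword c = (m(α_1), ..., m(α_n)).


c = [11, 1, 8, 6]

Message polynomial: m(x) = 12 + 2·x (mod 13).
For each evaluation point α_i, compute m(α_i) mod 13:
  α_1 = 6: Horner steps 2 → 11, so m(6) = 11.
  α_2 = 1: Horner steps 2 → 1, so m(1) = 1.
  α_3 = 11: Horner steps 2 → 8, so m(11) = 8.
  α_4 = 10: Horner steps 2 → 6, so m(10) = 6.
Codeword c = [11, 1, 8, 6] ∈ F_13^4.


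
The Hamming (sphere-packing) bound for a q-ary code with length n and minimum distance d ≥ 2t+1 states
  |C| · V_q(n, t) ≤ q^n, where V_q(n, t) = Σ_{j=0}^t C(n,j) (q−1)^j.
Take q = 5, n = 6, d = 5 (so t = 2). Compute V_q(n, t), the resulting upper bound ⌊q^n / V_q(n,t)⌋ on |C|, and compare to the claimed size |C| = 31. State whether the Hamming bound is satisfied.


V_q(n, t) = 265, q^n = 15625, Hamming bound = 58, |C| = 31 ≤ bound (satisfied).

Step 1: Compute V_q(n, t) = Σ_{j=0}^2 C(n, j) (q−1)^j.
  j = 0: C(6,0)·(4)^0 = 1·1 = 1.
  j = 1: C(6,1)·(4)^1 = 6·4 = 24.
  j = 2: C(6,2)·(4)^2 = 15·16 = 240.
  V_q(n, t) = 1 + 24 + 240 = 265.
Step 2: q^n = 5^6 = 15625.
Step 3: Hamming bound ⌊q^n / V_q(n,t)⌋ = ⌊15625/265⌋ = 58.
Step 4: Compare |C| = 31 to 58: satisfied.
The claimed |C| lies below the Hamming bound.


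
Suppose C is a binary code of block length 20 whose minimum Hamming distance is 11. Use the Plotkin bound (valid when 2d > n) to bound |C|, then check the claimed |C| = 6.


Plotkin bound M ≤ 10; given |C| = 6 ≤ bound (satisfied).

Check applicability: 2d = 22, n = 20.
2d − n = 2 > 0, so Plotkin applies.
Compute d/(2d−n) = 11/2 ≈ 5.5000.
⌊d/(2d−n)⌋ = 5.
Plotkin bound: M ≤ 2·5 = 10.
Given |C| = 6, check: satisfied.
This |C| is below the Plotkin bound.


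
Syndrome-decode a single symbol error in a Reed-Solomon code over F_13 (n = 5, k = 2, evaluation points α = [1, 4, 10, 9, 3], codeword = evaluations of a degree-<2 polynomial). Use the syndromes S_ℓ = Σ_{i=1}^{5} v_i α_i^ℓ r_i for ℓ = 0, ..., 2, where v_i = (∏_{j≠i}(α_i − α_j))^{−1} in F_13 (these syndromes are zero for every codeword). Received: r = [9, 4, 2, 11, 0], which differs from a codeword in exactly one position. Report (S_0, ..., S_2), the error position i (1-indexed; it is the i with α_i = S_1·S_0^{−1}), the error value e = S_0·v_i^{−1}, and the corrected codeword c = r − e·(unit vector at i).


S = (10, 10, 10), error at position 1, error magnitude e = 4, c = [5, 4, 2, 11, 0].

Step 1: column multipliers v_i = (∏_{j≠i}(α_i − α_j))^{−1} mod 13.
  i = 1 (α = 1): (1−4)(1−10)(1−9)(1−3) = (−3)·(−9)·(−8)·(−2) = 432 ≡ 3, so v_1 = 3^{−1} = 9 (mod 13).
  i = 2 (α = 4): (4−1)(4−10)(4−9)(4−3) = 3·(−6)·(−5)·1 = 90 ≡ 12, so v_2 = 12^{−1} = 12 (mod 13).
  i = 3 (α = 10): (10−1)(10−4)(10−9)(10−3) = 9·6·1·7 = 378 ≡ 1, so v_3 = 1^{−1} = 1 (mod 13).
  i = 4 (α = 9): (9−1)(9−4)(9−10)(9−3) = 8·5·(−1)·6 = −240 ≡ 7, so v_4 = 7^{−1} = 2 (mod 13).
  i = 5 (α = 3): (3−1)(3−4)(3−10)(3−9) = 2·(−1)·(−7)·(−6) = −84 ≡ 7, so v_5 = 7^{−1} = 2 (mod 13).
  v = [9, 12, 1, 2, 2].
Step 2: syndromes of r = [9, 4, 2, 11, 0] (all sums mod 13).
  S_0 = Σ v_i r_i = 9·9 + 12·4 + 1·2 + 2·11 + 2·0 = 153 ≡ 10.
  S_1 = Σ v_i α_i r_i = 9·1·9 + 12·4·4 + 1·10·2 + 2·9·11 + 2·3·0 = 491 ≡ 10.
  α_i^2 mod 13 = [1, 3, 9, 3, 9].
  S_2 = Σ v_i α_i^2 r_i = 9·1·9 + 12·3·4 + 1·9·2 + 2·3·11 + 2·9·0 = 309 ≡ 10.
  S = (10, 10, 10) ≠ 0, so r is not a codeword (an error is present).
Step 3: locate the error. For a single error e at position i, S_ℓ = v_i·e·α_i^ℓ, so α_err = S_1/S_0.
  S_0^{−1} = 10^{−1} = 4 (mod 13), so α_err = 10·4 = 40 ≡ 1 = α_1. Error position i = 1.
  Consistency check: S_2/S_1 = 10·4 = 40 ≡ 1 = α_err ✓ (single-error assumption holds).
Step 4: error magnitude e = S_0/v_1 = S_0·∏_{j≠1}(α_1 − α_j) = 10·3 = 30 ≡ 4 (mod 13).
Step 5: correct position 1: c_1 = r_1 − e = 9 − 4 ≡ 5 (mod 13). Hence c = [5, 4, 2, 11, 0].
  Check: interpolating c through the α_i gives m(x) = 1 + 4·x (degree < 2) with m(α_i) = c_i for every i, so c is indeed a codeword.
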